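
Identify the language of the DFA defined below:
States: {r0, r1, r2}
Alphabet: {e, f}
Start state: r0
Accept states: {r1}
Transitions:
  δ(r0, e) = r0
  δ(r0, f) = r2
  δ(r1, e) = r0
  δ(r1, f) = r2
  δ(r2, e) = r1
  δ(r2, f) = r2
Testing a few strings:
  'efe' → accept
  'f' → reject
  'feef' → reject
  'fe' → accept
State roles: r0=no suffix match; r1=suffix is fe; r2=one trailing f
All strings over {e,f} ending with fe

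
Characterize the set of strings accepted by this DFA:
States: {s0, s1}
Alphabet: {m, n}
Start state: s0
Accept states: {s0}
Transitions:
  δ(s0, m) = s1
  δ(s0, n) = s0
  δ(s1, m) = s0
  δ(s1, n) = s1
Testing a few strings:
  'n' → accept
  'mm' → accept
  'mmm' → reject
  'm' → reject
State roles: s0=even number of m's so far; s1=odd number of m's so far
All strings over {m,n} with an even number of m's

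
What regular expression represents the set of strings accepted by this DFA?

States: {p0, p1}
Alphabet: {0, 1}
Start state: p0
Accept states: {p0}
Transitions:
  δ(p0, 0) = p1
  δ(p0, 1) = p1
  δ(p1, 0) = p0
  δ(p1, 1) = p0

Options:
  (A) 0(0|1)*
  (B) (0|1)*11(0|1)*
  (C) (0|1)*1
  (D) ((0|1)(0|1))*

Check each option against the DFA on short strings; one disagreement eliminates an option:
  (A) 0(0|1)*: on ε the DFA stays in p0 and accepts (p0 ∈ Accept), but the regex does not match it → eliminate
  (B) (0|1)*11(0|1)*: on ε the DFA stays in p0 and accepts (p0 ∈ Accept), but the regex does not match it → eliminate
  (C) (0|1)*1: on ε the DFA stays in p0 and accepts (p0 ∈ Accept), but the regex does not match it → eliminate
  (D) ((0|1)(0|1))*: agrees with the DFA on every string of length ≤ 6
Only (D) is consistent with the DFA.
(D) ((0|1)(0|1))*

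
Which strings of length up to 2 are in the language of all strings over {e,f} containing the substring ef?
ef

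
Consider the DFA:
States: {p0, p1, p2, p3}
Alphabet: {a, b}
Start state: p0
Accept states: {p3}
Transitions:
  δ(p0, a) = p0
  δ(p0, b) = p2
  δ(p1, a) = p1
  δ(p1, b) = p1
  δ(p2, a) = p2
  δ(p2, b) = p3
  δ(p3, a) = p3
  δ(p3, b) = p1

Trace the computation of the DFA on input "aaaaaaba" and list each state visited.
read 'a': p0 → p0
  read 'a': p0 → p0
  read 'a': p0 → p0
  read 'a': p0 → p0
  read 'a': p0 → p0
  read 'a': p0 → p0
  read 'b': p0 → p2
  read 'a': p2 → p2
p0 -> p0 -> p0 -> p0 -> p0 -> p0 -> p0 -> p2 -> p2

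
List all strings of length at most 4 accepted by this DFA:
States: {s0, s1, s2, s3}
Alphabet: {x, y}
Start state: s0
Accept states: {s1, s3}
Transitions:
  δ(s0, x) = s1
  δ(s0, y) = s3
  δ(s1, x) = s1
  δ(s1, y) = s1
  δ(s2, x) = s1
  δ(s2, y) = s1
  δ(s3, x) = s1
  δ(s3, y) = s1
x, y, xx, xy, yx, yy, xxx, xxy, xyx, xyy, yxx, yxy, yyx, yyy, xxxx, xxxy, xxyx, xxyy, xyxx, xyxy, xyyx, xyyy, yxxx, yxxy, yxyx, yxyy, yyxx, yyxy, yyyx, yyyy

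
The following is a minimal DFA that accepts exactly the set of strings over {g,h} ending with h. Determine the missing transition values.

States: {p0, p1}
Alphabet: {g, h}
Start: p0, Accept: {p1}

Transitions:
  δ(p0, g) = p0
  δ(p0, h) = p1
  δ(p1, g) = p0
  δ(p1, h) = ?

From the language and accept set, identify what each state tracks — p0: last symbol not h; p1: last symbol is h.
Each missing δ(q, a) is the state matching the new tracked value after reading a.
δ(p1, h) = p1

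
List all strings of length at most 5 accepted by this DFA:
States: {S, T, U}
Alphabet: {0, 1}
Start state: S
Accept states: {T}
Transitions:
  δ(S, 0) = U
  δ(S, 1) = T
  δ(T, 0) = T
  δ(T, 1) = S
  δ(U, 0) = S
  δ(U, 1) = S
1, 10, 001, 011, 100, 111, 0010, 0110, 1000, 1011, 1110, 00001, 00011, 00100, 00111, 01001, 01011, 01100, 01111, 10000, 10011, 10110, 11001, 11011, 11100, 11111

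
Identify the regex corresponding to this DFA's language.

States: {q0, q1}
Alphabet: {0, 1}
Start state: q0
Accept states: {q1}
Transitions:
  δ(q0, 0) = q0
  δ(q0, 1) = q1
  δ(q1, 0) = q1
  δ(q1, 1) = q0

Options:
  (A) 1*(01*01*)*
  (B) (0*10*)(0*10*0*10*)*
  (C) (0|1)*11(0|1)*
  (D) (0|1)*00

Check each option against the DFA on short strings; one disagreement eliminates an option:
  (A) 1*(01*01*)*: on ε the DFA stays in q0 and rejects (q0 ∉ Accept), but the regex matches it → eliminate
  (B) (0*10*)(0*10*0*10*)*: agrees with the DFA on every string of length ≤ 6
  (C) (0|1)*11(0|1)*: on '1' the DFA goes q0 → q1 and accepts (q1 ∈ Accept), but the regex does not match it → eliminate
  (D) (0|1)*00: on '1' the DFA goes q0 → q1 and accepts (q1 ∈ Accept), but the regex does not match it → eliminate
Only (B) is consistent with the DFA.
(B) (0*10*)(0*10*0*10*)*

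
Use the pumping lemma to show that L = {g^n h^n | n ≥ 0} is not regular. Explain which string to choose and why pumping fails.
Assume L is regular with pumping length p. Idea: pumping the g-block changes the count balance.
Choose s = g^p h^p (length 2p ≥ p). By the pumping lemma, s = xyz with |xy| ≤ p, |y| > 0. So y = g^k for some k > 0 (since xy is entirely within the g's). Pumping gives xy²z = g^(p+k) h^p, which is not in L since p+k ≠ p.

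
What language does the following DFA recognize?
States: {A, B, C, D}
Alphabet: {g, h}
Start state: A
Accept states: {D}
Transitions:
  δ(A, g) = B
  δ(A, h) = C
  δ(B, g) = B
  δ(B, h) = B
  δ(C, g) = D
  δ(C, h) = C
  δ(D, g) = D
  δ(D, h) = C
Testing a few strings:
  'hggg' → accept
  'hg' → accept
  'gh' → reject
  'gg' → reject
State roles: A=no input read; B=started with g (dead); C=started with h, last symbol h; D=started with h, last symbol g
All strings over {g,h} that start with h and end with g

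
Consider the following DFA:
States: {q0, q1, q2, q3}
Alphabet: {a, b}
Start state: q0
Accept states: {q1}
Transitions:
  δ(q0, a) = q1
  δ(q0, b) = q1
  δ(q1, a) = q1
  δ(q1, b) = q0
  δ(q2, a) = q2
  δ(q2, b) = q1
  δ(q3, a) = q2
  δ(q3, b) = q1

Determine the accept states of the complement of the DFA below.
Complement accept states = All states \ Original accept states
= {q0, q1, q2, q3} \ {q1}
{q0, q2, q3}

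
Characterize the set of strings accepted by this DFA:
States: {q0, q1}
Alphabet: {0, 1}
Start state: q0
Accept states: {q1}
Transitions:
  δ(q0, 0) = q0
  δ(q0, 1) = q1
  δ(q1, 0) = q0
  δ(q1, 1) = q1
Testing a few strings:
  '111' → accept
  '1' → accept
  '01' → accept
  '00' → reject
State roles: q0=last symbol not 1; q1=last symbol is 1
All binary strings ending with 1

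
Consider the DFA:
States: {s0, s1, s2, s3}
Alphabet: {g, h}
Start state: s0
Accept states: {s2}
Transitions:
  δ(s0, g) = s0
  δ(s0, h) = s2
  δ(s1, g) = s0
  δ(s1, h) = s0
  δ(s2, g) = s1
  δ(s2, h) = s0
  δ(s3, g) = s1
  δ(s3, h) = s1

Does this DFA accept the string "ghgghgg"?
Processing string "ghgghgg":
  s0 --g--> s0
  s0 --h--> s2
  s2 --g--> s1
  s1 --g--> s0
  s0 --h--> s2
  s2 --g--> s1
  s1 --g--> s0
Final state: s0
Accept states: {s2}
No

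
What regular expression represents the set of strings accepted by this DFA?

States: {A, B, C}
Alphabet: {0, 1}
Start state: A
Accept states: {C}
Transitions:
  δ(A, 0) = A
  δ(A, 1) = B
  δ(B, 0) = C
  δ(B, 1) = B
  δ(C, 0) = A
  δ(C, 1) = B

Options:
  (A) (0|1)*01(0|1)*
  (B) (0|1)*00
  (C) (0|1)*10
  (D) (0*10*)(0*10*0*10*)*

Check each option against the DFA on short strings; one disagreement eliminates an option:
  (A) (0|1)*01(0|1)*: on '01' the DFA goes A → A → B and rejects (B ∉ Accept), but the regex matches it → eliminate
  (B) (0|1)*00: on '00' the DFA goes A → A → A and rejects (A ∉ Accept), but the regex matches it → eliminate
  (C) (0|1)*10: agrees with the DFA on every string of length ≤ 6
  (D) (0*10*)(0*10*0*10*)*: on '1' the DFA goes A → B and rejects (B ∉ Accept), but the regex matches it → eliminate
Only (C) is consistent with the DFA.
(C) (0|1)*10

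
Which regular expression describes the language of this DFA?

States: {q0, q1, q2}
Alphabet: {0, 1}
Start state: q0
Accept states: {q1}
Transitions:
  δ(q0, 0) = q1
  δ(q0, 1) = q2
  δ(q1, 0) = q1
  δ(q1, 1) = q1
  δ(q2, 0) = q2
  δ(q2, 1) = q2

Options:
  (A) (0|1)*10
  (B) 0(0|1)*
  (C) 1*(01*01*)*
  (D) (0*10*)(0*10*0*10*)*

Check each option against the DFA on short strings; one disagreement eliminates an option:
  (A) (0|1)*10: on '0' the DFA goes q0 → q1 and accepts (q1 ∈ Accept), but the regex does not match it → eliminate
  (B) 0(0|1)*: agrees with the DFA on every string of length ≤ 6
  (C) 1*(01*01*)*: on ε the DFA stays in q0 and rejects (q0 ∉ Accept), but the regex matches it → eliminate
  (D) (0*10*)(0*10*0*10*)*: on '0' the DFA goes q0 → q1 and accepts (q1 ∈ Accept), but the regex does not match it → eliminate
Only (B) is consistent with the DFA.
(B) 0(0|1)*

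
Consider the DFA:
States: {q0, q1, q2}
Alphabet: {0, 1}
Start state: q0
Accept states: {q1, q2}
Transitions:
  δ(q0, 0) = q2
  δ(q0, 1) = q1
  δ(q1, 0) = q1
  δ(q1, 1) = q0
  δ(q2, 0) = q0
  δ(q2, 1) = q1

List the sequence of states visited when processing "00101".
read '0': q0 → q2
  read '0': q2 → q0
  read '1': q0 → q1
  read '0': q1 → q1
  read '1': q1 → q0
q0 -> q2 -> q0 -> q1 -> q1 -> q0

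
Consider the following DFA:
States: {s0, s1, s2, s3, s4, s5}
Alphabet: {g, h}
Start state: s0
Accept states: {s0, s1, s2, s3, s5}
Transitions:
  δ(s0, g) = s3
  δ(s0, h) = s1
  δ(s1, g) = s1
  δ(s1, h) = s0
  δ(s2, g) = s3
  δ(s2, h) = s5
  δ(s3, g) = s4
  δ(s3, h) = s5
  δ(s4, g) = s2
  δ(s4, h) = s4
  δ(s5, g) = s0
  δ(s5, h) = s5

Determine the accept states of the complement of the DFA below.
Complement accept states = All states \ Original accept states
= {s0, s1, s2, s3, s4, s5} \ {s0, s1, s2, s3, s5}
{s4}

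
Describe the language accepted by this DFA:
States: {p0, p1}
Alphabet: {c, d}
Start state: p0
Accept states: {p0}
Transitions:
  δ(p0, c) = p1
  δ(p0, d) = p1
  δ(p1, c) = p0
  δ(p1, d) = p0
Testing a few strings:
  'cd' → accept
  'cdd' → reject
  'dc' → accept
  'ccd' → reject
State roles: p0=even length so far; p1=odd length so far
All strings over {c,d} of even length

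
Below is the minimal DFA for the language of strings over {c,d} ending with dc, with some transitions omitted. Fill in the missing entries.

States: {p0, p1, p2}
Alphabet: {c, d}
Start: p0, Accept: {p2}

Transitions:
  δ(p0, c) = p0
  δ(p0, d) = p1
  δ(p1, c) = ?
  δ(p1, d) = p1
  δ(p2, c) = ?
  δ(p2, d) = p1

From the language and accept set, identify what each state tracks — p0: no suffix match; p1: one trailing d; p2: suffix is dc.
Each missing δ(q, a) is the state matching the new tracked value after reading a.
δ(p1, c) = p2; δ(p2, c) = p0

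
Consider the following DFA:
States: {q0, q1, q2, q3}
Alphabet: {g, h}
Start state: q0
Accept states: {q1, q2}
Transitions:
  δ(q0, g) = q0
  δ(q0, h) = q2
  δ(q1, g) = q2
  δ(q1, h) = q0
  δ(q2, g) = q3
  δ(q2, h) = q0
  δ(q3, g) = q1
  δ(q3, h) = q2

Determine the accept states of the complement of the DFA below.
Complement accept states = All states \ Original accept states
= {q0, q1, q2, q3} \ {q1, q2}
{q0, q3}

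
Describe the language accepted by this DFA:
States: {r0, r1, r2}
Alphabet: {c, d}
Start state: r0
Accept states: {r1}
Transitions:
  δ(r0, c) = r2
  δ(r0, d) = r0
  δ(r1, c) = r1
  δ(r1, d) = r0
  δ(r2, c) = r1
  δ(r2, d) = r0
Testing a few strings:
  'cdd' → reject
  'dd' → reject
  'c' → reject
  'ccc' → accept
State roles: r0=last symbol not c; r1=two trailing c's; r2=one trailing c
All strings over {c,d} ending with cc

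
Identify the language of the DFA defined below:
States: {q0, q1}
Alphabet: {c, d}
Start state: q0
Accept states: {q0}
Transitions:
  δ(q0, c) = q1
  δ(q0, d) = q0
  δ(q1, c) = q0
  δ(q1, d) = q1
Testing a few strings:
  'dd' → accept
  'dc' → reject
  'ddd' → accept
  'cd' → reject
State roles: q0=even number of c's so far; q1=odd number of c's so far
All strings over {c,d} with an even number of c's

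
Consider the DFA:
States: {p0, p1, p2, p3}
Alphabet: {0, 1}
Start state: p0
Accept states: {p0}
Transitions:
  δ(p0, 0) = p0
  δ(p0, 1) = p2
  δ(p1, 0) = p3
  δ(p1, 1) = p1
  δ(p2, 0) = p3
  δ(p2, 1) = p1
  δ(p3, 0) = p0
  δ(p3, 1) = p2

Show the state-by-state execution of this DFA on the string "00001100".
read '0': p0 → p0
  read '0': p0 → p0
  read '0': p0 → p0
  read '0': p0 → p0
  read '1': p0 → p2
  read '1': p2 → p1
  read '0': p1 → p3
  read '0': p3 → p0
p0 -> p0 -> p0 -> p0 -> p0 -> p2 -> p1 -> p3 -> p0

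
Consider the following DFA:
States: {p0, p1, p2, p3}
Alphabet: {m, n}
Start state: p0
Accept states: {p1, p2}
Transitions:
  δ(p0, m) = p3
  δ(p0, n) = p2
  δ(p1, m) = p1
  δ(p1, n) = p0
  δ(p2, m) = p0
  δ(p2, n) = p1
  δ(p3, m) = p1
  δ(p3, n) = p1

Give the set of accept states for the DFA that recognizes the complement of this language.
Complement accept states = All states \ Original accept states
= {p0, p1, p2, p3} \ {p1, p2}
{p0, p3}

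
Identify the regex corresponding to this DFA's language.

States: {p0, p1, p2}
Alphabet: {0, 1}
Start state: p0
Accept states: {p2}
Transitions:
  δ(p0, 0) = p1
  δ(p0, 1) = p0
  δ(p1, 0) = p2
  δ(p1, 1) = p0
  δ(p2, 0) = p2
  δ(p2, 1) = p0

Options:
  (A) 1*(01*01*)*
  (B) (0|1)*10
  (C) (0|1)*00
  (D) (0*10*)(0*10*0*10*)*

Check each option against the DFA on short strings; one disagreement eliminates an option:
  (A) 1*(01*01*)*: on ε the DFA stays in p0 and rejects (p0 ∉ Accept), but the regex matches it → eliminate
  (B) (0|1)*10: on '00' the DFA goes p0 → p1 → p2 and accepts (p2 ∈ Accept), but the regex does not match it → eliminate
  (C) (0|1)*00: agrees with the DFA on every string of length ≤ 6
  (D) (0*10*)(0*10*0*10*)*: on '1' the DFA goes p0 → p0 and rejects (p0 ∉ Accept), but the regex matches it → eliminate
Only (C) is consistent with the DFA.
(C) (0|1)*00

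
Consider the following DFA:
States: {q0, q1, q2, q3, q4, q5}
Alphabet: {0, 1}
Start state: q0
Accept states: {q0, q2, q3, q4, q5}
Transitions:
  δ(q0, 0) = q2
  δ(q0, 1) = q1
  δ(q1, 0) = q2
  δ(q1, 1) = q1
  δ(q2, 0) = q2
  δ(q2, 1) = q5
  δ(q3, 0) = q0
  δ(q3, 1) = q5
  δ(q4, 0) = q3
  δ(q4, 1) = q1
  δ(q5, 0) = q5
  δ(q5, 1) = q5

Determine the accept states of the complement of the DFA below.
Complement accept states = All states \ Original accept states
= {q0, q1, q2, q3, q4, q5} \ {q0, q2, q3, q4, q5}
{q1}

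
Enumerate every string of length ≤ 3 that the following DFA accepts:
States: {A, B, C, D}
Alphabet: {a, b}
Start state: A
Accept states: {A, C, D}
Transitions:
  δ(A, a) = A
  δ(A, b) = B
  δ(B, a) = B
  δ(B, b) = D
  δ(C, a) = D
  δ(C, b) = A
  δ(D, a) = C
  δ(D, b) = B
ε, a, aa, bb, aaa, abb, bab, bba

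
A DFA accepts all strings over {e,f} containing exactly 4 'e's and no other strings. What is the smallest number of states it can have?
By Myhill–Nerode, count the distinguishable equivalence classes: 6 classes — having seen 0, 1, …, 4, or >4 copies of 'e'; the count-4 class is the only accepting one and >4 is dead.
6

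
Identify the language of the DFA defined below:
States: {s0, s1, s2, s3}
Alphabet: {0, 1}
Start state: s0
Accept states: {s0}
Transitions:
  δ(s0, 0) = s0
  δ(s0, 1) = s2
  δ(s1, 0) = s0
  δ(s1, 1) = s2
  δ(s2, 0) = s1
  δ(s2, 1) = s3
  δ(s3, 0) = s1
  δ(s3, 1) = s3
Testing a few strings:
  '1010' → reject
  '01' → reject
  '0100' → accept
  '00' → accept
State roles: s0=value ≡ 0 (mod 4); s1=value ≡ 2 (mod 4); s2=value ≡ 1 (mod 4); s3=value ≡ 3 (mod 4)
All binary strings representing a multiple of 4 (read in base 2; leading zeros allowed and ε counts as 0)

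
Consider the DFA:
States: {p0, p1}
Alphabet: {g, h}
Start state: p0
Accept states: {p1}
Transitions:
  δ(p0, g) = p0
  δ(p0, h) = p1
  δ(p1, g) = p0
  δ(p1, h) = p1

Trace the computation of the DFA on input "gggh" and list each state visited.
read 'g': p0 → p0
  read 'g': p0 → p0
  read 'g': p0 → p0
  read 'h': p0 → p1
p0 -> p0 -> p0 -> p0 -> p1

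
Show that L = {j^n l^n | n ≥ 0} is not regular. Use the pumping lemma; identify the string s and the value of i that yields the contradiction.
Assume L is regular with pumping length p. Idea: pumping the j-block changes the count balance.
Choose s = j^p l^p (length 2p ≥ p). By the pumping lemma, s = xyz with |xy| ≤ p, |y| > 0. So y = j^k for some k > 0 (since xy is entirely within the j's). Pumping gives xy²z = j^(p+k) l^p, which is not in L since p+k ≠ p.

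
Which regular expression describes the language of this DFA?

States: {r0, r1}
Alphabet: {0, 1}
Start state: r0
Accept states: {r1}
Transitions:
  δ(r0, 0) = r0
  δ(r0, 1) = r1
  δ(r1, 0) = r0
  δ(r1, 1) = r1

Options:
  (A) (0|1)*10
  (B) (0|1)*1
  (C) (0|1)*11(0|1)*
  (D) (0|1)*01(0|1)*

Check each option against the DFA on short strings; one disagreement eliminates an option:
  (A) (0|1)*10: on '1' the DFA goes r0 → r1 and accepts (r1 ∈ Accept), but the regex does not match it → eliminate
  (B) (0|1)*1: agrees with the DFA on every string of length ≤ 6
  (C) (0|1)*11(0|1)*: on '1' the DFA goes r0 → r1 and accepts (r1 ∈ Accept), but the regex does not match it → eliminate
  (D) (0|1)*01(0|1)*: on '1' the DFA goes r0 → r1 and accepts (r1 ∈ Accept), but the regex does not match it → eliminate
Only (B) is consistent with the DFA.
(B) (0|1)*1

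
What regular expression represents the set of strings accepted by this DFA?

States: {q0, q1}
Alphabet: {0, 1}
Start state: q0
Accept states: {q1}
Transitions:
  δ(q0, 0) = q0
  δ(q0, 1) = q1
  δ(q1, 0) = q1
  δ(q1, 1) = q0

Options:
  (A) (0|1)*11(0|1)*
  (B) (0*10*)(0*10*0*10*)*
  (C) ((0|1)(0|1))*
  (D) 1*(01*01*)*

Check each option against the DFA on short strings; one disagreement eliminates an option:
  (A) (0|1)*11(0|1)*: on '1' the DFA goes q0 → q1 and accepts (q1 ∈ Accept), but the regex does not match it → eliminate
  (B) (0*10*)(0*10*0*10*)*: agrees with the DFA on every string of length ≤ 6
  (C) ((0|1)(0|1))*: on ε the DFA stays in q0 and rejects (q0 ∉ Accept), but the regex matches it → eliminate
  (D) 1*(01*01*)*: on ε the DFA stays in q0 and rejects (q0 ∉ Accept), but the regex matches it → eliminate
Only (B) is consistent with the DFA.
(B) (0*10*)(0*10*0*10*)*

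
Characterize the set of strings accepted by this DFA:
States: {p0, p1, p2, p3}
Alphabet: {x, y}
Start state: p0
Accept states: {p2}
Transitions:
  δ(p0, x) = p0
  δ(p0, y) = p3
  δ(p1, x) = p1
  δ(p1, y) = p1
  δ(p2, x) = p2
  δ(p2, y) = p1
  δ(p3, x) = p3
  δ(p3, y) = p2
Testing a few strings:
  'yxxx' → reject
  'xy' → reject
  'yyy' → reject
  'x' → reject
State roles: p0=zero y's; p1=≥ three y's (dead); p2=two y's; p3=one y
All strings over {x,y} containing exactly two y's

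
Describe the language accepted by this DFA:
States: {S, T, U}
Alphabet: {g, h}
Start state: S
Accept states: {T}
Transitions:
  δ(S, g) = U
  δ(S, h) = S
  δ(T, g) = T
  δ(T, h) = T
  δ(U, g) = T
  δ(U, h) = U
Testing a few strings:
  'gg' → accept
  'ggg' → accept
  'hg' → reject
  'ghhg' → accept
State roles: S=zero g's seen; T=≥ two g's seen; U=one g seen
All strings over {g,h} containing at least two g's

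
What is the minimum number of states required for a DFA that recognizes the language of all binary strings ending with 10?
By Myhill–Nerode, count the distinguishable equivalence classes: 3 classes — one per longest suffix of the input that is a prefix of '10' (lengths 0 through 2); only the length-2 class is accepting.
3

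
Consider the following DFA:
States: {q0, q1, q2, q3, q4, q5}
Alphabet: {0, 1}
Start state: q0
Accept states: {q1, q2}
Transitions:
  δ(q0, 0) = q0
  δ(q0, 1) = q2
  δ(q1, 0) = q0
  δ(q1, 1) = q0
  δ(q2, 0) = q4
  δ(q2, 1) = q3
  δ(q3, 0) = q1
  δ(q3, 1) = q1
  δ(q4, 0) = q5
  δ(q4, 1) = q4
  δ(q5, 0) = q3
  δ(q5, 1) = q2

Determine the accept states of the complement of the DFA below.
Complement accept states = All states \ Original accept states
= {q0, q1, q2, q3, q4, q5} \ {q1, q2}
{q0, q3, q4, q5}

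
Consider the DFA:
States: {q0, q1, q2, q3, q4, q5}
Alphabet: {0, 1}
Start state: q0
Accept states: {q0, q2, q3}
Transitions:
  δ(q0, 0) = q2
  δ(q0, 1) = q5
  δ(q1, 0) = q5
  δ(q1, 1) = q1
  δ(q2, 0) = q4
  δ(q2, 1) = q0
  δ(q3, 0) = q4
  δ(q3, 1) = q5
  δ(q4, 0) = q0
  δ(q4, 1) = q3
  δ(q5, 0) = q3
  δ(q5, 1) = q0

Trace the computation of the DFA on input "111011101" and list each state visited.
read '1': q0 → q5
  read '1': q5 → q0
  read '1': q0 → q5
  read '0': q5 → q3
  read '1': q3 → q5
  read '1': q5 → q0
  read '1': q0 → q5
  read '0': q5 → q3
  read '1': q3 → q5
q0 -> q5 -> q0 -> q5 -> q3 -> q5 -> q0 -> q5 -> q3 -> q5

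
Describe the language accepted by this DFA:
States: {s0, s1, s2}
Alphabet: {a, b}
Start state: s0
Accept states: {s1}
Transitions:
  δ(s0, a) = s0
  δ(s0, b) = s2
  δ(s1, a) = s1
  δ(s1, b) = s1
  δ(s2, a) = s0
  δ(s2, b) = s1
Testing a few strings:
  'baba' → reject
  'babb' → accept
  'bab' → reject
  'aaab' → reject
State roles: s0=no progress toward bb; s1=substring bb seen; s2=one trailing b
All strings over {a,b} containing the substring bb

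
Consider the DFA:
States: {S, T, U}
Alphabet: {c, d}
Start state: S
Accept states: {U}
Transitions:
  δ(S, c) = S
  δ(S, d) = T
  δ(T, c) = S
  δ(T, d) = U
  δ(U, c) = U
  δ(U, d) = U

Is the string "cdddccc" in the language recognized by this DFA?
Processing string "cdddccc":
  S --c--> S
  S --d--> T
  T --d--> U
  U --d--> U
  U --c--> U
  U --c--> U
  U --c--> U
Final state: U
Accept states: {U}
Yes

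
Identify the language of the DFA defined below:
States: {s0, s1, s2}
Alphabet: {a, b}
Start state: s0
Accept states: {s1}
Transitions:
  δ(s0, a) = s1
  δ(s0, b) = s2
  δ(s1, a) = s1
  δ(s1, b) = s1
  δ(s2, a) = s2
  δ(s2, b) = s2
Testing a few strings:
  'aab' → accept
  'aa' → accept
  'a' → accept
  'bbb' → reject
State roles: s0=no input read; s1=started with a; s2=started with b (dead)
All strings over {a,b} starting with a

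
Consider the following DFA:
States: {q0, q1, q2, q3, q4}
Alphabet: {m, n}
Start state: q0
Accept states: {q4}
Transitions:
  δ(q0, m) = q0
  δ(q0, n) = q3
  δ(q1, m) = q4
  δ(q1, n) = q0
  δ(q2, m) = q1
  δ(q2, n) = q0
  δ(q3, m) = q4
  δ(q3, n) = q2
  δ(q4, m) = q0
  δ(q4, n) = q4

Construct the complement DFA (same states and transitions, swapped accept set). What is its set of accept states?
Complement accept states = All states \ Original accept states
= {q0, q1, q2, q3, q4} \ {q4}
{q0, q1, q2, q3}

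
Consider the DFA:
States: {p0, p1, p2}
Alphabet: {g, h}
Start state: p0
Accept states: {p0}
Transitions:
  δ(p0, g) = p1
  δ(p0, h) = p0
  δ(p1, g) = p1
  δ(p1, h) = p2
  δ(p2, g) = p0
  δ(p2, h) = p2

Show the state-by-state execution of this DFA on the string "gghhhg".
read 'g': p0 → p1
  read 'g': p1 → p1
  read 'h': p1 → p2
  read 'h': p2 → p2
  read 'h': p2 → p2
  read 'g': p2 → p0
p0 -> p1 -> p1 -> p2 -> p2 -> p2 -> p0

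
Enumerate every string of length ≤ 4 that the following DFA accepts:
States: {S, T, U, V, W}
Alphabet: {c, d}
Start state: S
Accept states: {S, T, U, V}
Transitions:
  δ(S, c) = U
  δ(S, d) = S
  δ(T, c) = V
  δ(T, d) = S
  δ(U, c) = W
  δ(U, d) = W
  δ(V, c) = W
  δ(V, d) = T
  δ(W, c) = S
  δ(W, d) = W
ε, c, d, dc, dd, ccc, cdc, ddc, ddd, cccc, cccd, ccdc, cdcc, cdcd, cddc, dccc, dcdc, dddc, dddd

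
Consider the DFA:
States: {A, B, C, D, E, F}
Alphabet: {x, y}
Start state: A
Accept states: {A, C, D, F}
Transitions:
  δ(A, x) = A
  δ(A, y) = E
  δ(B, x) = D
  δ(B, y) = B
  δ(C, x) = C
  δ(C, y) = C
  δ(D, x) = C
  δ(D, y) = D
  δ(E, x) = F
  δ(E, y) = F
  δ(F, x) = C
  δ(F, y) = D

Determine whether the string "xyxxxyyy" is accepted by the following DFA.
Processing string "xyxxxyyy":
  A --x--> A
  A --y--> E
  E --x--> F
  F --x--> C
  C --x--> C
  C --y--> C
  C --y--> C
  C --y--> C
Final state: C
Accept states: {A, C, D, F}
Yes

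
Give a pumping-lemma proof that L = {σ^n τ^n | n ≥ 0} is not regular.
Assume L is regular with pumping length p. Idea: pumping the σ-block changes the count balance.
Choose s = σ^p τ^p (length 2p ≥ p). By the pumping lemma, s = xyz with |xy| ≤ p, |y| > 0. So y = σ^k for some k > 0 (since xy is entirely within the σ's). Pumping gives xy²z = σ^(p+k) τ^p, which is not in L since p+k ≠ p.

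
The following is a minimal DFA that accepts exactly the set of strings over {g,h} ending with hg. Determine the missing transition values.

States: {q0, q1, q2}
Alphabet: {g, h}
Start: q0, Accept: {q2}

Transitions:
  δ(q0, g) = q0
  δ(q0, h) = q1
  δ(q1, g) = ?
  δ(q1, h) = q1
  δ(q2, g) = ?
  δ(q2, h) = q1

From the language and accept set, identify what each state tracks — q0: no suffix match; q1: one trailing h; q2: suffix is hg.
Each missing δ(q, a) is the state matching the new tracked value after reading a.
δ(q1, g) = q2; δ(q2, g) = q0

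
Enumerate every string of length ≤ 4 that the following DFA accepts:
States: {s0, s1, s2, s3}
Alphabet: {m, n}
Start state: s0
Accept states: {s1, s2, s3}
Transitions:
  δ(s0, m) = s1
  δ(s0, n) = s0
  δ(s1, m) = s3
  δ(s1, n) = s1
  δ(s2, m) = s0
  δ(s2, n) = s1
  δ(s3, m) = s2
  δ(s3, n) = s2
m, mm, mn, nm, mmm, mmn, mnm, mnn, nmm, nmn, nnm, mmmn, mmnn, mnmm, mnmn, mnnm, mnnn, nmmm, nmmn, nmnm, nmnn, nnmm, nnmn, nnnm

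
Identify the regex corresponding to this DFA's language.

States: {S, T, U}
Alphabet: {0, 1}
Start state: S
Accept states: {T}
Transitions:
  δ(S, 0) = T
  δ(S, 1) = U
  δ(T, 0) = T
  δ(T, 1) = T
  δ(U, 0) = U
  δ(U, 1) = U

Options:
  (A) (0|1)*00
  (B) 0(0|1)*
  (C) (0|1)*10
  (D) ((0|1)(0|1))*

Check each option against the DFA on short strings; one disagreement eliminates an option:
  (A) (0|1)*00: on '0' the DFA goes S → T and accepts (T ∈ Accept), but the regex does not match it → eliminate
  (B) 0(0|1)*: agrees with the DFA on every string of length ≤ 6
  (C) (0|1)*10: on '0' the DFA goes S → T and accepts (T ∈ Accept), but the regex does not match it → eliminate
  (D) ((0|1)(0|1))*: on ε the DFA stays in S and rejects (S ∉ Accept), but the regex matches it → eliminate
Only (B) is consistent with the DFA.
(B) 0(0|1)*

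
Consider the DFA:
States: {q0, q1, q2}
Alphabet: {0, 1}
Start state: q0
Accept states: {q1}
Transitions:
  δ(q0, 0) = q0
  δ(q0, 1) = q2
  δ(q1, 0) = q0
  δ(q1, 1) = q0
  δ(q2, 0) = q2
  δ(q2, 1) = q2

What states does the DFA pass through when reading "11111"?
read '1': q0 → q2
  read '1': q2 → q2
  read '1': q2 → q2
  read '1': q2 → q2
  read '1': q2 → q2
q0 -> q2 -> q2 -> q2 -> q2 -> q2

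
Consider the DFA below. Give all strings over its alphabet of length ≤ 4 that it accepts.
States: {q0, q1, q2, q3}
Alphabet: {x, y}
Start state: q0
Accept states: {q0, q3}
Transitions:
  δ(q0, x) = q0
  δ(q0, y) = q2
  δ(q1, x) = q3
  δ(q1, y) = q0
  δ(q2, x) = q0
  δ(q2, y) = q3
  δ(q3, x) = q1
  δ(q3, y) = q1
ε, x, xx, yx, yy, xxx, xyx, xyy, yxx, xxxx, xxyx, xxyy, xyxx, yxxx, yxyx, yxyy, yyxx, yyxy, yyyx, yyyy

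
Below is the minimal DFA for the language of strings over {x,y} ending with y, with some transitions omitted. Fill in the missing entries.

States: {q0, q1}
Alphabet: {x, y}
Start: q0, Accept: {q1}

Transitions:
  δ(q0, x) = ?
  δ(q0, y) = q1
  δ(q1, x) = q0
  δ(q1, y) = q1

From the language and accept set, identify what each state tracks — q0: last symbol not y; q1: last symbol is y.
Each missing δ(q, a) is the state matching the new tracked value after reading a.
δ(q0, x) = q0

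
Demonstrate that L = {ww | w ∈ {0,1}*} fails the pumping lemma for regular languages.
Assume L is regular with pumping length p. Idea: pumping the leading 0-block breaks the equality of the two halves.
Choose s = 0^p 1 0^p 1 ∈ L (with w = 0^p 1). |s| = 2p+2 ≥ p. By the pumping lemma, s = xyz with |xy| ≤ p, |y| > 0, so y = 0^k with k ≥ 1, in the first 0-block. Then xy²z = 0^(p+k) 1 0^p 1, of length 2p+2+k. If k is odd this length is odd, so it cannot be of the form ww. If k is even, each half has length p+1+k/2 ≤ p+k, so the first half lies entirely inside the leading 0-block and contains no 1, while the second half ends in 1; the halves differ. Either way xy²z ∉ L.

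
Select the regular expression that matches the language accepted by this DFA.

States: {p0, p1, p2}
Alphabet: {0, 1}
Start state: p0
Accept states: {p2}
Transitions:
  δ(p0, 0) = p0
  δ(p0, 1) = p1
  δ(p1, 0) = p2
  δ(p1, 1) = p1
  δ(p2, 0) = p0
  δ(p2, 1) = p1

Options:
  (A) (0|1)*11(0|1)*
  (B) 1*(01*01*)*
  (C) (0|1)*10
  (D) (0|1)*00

Check each option against the DFA on short strings; one disagreement eliminates an option:
  (A) (0|1)*11(0|1)*: on '10' the DFA goes p0 → p1 → p2 and accepts (p2 ∈ Accept), but the regex does not match it → eliminate
  (B) 1*(01*01*)*: on ε the DFA stays in p0 and rejects (p0 ∉ Accept), but the regex matches it → eliminate
  (C) (0|1)*10: agrees with the DFA on every string of length ≤ 6
  (D) (0|1)*00: on '00' the DFA goes p0 → p0 → p0 and rejects (p0 ∉ Accept), but the regex matches it → eliminate
Only (C) is consistent with the DFA.
(C) (0|1)*10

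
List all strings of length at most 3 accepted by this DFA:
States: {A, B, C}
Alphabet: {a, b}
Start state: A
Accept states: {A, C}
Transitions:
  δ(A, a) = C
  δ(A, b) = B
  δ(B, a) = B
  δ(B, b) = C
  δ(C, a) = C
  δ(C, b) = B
ε, a, aa, bb, aaa, abb, bab, bba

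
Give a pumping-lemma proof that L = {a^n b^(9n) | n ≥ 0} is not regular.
Assume L is regular with pumping length p. Idea: pumping the a-block breaks the 1:9 ratio.
Choose s = a^p b^(9p) (length 10p ≥ p). By the pumping lemma, s = xyz with |xy| ≤ p, |y| > 0, so y = a^k with k ≥ 1. Then xy²z = a^(p+k) b^(9p). For this to be in L we would need 9p = 9(p+k), i.e. 9k = 0, contradicting k ≥ 1. So xy²z ∉ L.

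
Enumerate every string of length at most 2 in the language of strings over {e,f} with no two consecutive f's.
ε, e, f, ee, ef, fe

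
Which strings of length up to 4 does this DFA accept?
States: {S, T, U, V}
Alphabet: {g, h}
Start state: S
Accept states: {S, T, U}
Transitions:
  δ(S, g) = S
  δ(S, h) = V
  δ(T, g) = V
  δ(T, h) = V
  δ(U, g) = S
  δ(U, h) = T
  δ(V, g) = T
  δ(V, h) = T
ε, g, gg, hg, hh, ggg, ghg, ghh, gggg, gghg, gghh, hggg, hggh, hghg, hghh, hhgg, hhgh, hhhg, hhhh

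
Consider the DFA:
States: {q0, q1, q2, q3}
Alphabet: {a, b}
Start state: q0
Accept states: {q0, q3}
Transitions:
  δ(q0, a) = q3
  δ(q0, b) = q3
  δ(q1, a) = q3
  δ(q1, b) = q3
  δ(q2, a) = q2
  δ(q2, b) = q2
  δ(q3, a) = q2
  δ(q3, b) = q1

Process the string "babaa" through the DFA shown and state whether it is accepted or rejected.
Processing string "babaa":
  q0 --b--> q3
  q3 --a--> q2
  q2 --b--> q2
  q2 --a--> q2
  q2 --a--> q2
Final state: q2
Accept states: {q0, q3}
No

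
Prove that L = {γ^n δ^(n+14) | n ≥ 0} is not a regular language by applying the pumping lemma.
Assume L is regular with pumping length p. Idea: pumping the γ-block breaks the fixed offset of 14.
Choose s = γ^p δ^(p+14) ∈ L. By the pumping lemma, s = xyz with |xy| ≤ p, |y| > 0, so y = γ^k with k ≥ 1. Then xy²z = γ^(p+k) δ^(p+14). For this to be in L we would need p+14 = (p+k)+14, i.e. k = 0, contradicting k ≥ 1. So xy²z ∉ L.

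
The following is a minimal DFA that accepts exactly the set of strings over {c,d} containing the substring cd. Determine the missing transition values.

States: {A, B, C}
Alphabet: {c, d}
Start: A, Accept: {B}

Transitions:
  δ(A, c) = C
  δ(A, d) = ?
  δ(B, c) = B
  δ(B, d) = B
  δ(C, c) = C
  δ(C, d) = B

From the language and accept set, identify what each state tracks — A: no c seen yet; B: substring cd seen; C: seen a c, waiting for d.
Each missing δ(q, a) is the state matching the new tracked value after reading a.
δ(A, d) = A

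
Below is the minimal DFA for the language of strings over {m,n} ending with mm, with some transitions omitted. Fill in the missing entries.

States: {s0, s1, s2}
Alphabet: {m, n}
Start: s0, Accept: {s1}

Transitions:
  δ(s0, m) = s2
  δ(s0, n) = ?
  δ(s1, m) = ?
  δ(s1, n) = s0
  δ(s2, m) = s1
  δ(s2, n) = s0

From the language and accept set, identify what each state tracks — s0: last symbol not m; s1: two trailing m's; s2: one trailing m.
Each missing δ(q, a) is the state matching the new tracked value after reading a.
δ(s0, n) = s0; δ(s1, m) = s1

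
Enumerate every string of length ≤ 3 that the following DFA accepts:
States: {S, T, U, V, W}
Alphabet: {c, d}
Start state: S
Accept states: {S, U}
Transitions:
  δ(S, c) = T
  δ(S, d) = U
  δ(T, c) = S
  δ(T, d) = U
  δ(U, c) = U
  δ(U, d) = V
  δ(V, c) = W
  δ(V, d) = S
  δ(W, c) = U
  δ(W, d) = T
ε, d, cc, cd, dc, ccd, cdc, dcc, ddd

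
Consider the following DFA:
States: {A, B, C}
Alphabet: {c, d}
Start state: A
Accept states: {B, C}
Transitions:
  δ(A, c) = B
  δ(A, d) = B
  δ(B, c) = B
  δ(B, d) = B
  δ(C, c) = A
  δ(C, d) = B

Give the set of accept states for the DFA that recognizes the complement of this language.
Complement accept states = All states \ Original accept states
= {A, B, C} \ {B, C}
{A}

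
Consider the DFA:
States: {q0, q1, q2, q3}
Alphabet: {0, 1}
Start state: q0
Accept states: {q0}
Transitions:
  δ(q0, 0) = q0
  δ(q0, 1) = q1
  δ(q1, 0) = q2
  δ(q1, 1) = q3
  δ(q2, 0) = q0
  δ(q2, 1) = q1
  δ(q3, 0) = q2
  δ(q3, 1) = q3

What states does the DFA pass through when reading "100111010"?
read '1': q0 → q1
  read '0': q1 → q2
  read '0': q2 → q0
  read '1': q0 → q1
  read '1': q1 → q3
  read '1': q3 → q3
  read '0': q3 → q2
  read '1': q2 → q1
  read '0': q1 → q2
q0 -> q1 -> q2 -> q0 -> q1 -> q3 -> q3 -> q2 -> q1 -> q2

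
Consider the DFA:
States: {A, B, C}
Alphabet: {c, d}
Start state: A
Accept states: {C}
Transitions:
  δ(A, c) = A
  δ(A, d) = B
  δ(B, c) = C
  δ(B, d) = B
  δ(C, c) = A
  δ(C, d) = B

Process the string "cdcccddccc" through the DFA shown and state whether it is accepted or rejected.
Processing string "cdcccddccc":
  A --c--> A
  A --d--> B
  B --c--> C
  C --c--> A
  A --c--> A
  A --d--> B
  B --d--> B
  B --c--> C
  C --c--> A
  A --c--> A
Final state: A
Accept states: {C}
No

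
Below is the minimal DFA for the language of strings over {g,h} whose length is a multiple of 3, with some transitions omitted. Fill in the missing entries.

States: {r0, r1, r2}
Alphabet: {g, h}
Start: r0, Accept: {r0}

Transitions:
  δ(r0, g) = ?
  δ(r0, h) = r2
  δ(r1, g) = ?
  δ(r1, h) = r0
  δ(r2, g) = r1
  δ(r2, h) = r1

From the language and accept set, identify what each state tracks — r0: length ≡ 0 (mod 3); r1: length ≡ 2 (mod 3); r2: length ≡ 1 (mod 3).
Each missing δ(q, a) is the state matching the new tracked value after reading a.
δ(r0, g) = r2; δ(r1, g) = r0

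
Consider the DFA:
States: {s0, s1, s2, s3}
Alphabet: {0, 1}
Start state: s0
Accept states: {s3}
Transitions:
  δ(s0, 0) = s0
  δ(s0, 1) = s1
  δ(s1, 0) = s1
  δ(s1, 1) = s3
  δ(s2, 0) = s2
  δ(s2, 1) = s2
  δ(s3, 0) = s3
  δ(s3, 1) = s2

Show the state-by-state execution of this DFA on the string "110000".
read '1': s0 → s1
  read '1': s1 → s3
  read '0': s3 → s3
  read '0': s3 → s3
  read '0': s3 → s3
  read '0': s3 → s3
s0 -> s1 -> s3 -> s3 -> s3 -> s3 -> s3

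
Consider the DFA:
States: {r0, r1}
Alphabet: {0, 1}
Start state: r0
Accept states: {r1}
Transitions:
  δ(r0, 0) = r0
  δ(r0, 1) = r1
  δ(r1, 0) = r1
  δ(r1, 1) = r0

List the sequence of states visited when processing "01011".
read '0': r0 → r0
  read '1': r0 → r1
  read '0': r1 → r1
  read '1': r1 → r0
  read '1': r0 → r1
r0 -> r0 -> r1 -> r1 -> r0 -> r1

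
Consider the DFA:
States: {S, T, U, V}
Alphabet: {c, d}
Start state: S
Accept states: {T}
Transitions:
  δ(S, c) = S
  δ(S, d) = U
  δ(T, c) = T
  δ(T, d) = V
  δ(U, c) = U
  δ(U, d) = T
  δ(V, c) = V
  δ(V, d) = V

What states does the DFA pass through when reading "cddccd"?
read 'c': S → S
  read 'd': S → U
  read 'd': U → T
  read 'c': T → T
  read 'c': T → T
  read 'd': T → V
S -> S -> U -> T -> T -> T -> V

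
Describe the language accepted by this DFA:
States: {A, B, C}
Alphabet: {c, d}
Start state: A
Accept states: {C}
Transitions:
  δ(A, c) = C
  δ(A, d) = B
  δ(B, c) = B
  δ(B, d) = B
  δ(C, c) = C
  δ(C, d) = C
Testing a few strings:
  'cdc' → accept
  'cc' → accept
  'd' → reject
  'c' → accept
State roles: A=no input read; B=started with d (dead); C=started with c
All strings over {c,d} starting with c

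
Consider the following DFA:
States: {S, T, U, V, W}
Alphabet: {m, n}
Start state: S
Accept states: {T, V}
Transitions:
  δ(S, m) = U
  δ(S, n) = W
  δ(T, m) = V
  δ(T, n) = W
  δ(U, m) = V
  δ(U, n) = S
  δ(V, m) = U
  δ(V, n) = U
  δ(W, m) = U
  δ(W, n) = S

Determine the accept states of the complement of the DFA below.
Complement accept states = All states \ Original accept states
= {S, T, U, V, W} \ {T, V}
{S, U, W}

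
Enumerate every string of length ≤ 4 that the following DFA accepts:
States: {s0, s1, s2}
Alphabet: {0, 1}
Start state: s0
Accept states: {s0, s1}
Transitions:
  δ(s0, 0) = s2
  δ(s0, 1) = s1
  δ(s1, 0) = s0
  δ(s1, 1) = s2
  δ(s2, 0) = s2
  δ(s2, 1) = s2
ε, 1, 10, 101, 1010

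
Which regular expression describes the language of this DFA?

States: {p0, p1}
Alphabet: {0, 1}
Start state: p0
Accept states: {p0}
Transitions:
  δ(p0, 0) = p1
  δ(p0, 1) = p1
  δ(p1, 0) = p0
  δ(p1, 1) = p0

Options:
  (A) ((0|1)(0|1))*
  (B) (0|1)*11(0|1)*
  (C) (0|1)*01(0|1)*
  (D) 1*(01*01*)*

Check each option against the DFA on short strings; one disagreement eliminates an option:
  (A) ((0|1)(0|1))*: agrees with the DFA on every string of length ≤ 6
  (B) (0|1)*11(0|1)*: on ε the DFA stays in p0 and accepts (p0 ∈ Accept), but the regex does not match it → eliminate
  (C) (0|1)*01(0|1)*: on ε the DFA stays in p0 and accepts (p0 ∈ Accept), but the regex does not match it → eliminate
  (D) 1*(01*01*)*: on '1' the DFA goes p0 → p1 and rejects (p1 ∉ Accept), but the regex matches it → eliminate
Only (A) is consistent with the DFA.
(A) ((0|1)(0|1))*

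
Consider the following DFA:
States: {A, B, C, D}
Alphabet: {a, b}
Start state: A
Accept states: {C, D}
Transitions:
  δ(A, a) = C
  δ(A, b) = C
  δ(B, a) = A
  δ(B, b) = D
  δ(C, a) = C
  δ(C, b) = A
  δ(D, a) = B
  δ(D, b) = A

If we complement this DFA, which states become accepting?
Complement accept states = All states \ Original accept states
= {A, B, C, D} \ {C, D}
{A, B}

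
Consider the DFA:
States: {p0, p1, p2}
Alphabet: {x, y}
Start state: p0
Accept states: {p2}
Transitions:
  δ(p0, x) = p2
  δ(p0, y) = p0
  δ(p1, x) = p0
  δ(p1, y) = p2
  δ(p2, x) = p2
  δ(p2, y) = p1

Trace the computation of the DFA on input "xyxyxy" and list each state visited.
read 'x': p0 → p2
  read 'y': p2 → p1
  read 'x': p1 → p0
  read 'y': p0 → p0
  read 'x': p0 → p2
  read 'y': p2 → p1
p0 -> p2 -> p1 -> p0 -> p0 -> p2 -> p1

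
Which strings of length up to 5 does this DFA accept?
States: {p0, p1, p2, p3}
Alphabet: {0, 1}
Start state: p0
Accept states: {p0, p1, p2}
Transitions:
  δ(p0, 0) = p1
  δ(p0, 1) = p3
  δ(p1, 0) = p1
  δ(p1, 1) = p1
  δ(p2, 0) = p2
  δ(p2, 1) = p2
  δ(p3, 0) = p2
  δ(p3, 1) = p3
ε, 0, 00, 01, 10, 000, 001, 010, 011, 100, 101, 110, 0000, 0001, 0010, 0011, 0100, 0101, 0110, 0111, 1000, 1001, 1010, 1011, 1100, 1101, 1110, 00000, 00001, 00010, 00011, 00100, 00101, 00110, 00111, 01000, 01001, 01010, 01011, 01100, 01101, 01110, 01111, 10000, 10001, 10010, 10011, 10100, 10101, 10110, 10111, 11000, 11001, 11010, 11011, 11100, 11101, 11110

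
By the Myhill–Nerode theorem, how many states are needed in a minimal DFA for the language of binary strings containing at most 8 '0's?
By Myhill–Nerode, count the distinguishable equivalence classes: 10 classes — having seen 0, 1, …, 8, or >8 copies of '0'; counts 0 through 8 are accepting and >8 is dead.
10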